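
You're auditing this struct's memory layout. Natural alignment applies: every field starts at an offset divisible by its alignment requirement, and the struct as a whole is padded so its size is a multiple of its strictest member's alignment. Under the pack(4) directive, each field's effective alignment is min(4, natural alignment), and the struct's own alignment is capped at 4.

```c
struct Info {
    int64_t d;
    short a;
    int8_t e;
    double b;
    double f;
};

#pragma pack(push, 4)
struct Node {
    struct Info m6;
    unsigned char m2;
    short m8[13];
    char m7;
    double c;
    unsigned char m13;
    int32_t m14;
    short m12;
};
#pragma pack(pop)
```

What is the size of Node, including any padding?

84

Info: d at 0 (size 8, align 8) → ends 8; a at 8 (size 2, align 2) → ends 10; e at 10 (size 1, align 1) → ends 11; pad 5 to align 8 for b; b at 16 (size 8, align 8) → ends 24; f at 24 (size 8, align 8) → ends 32; total 32 bytes, alignment 8
m6 at 0 (size 32, align 4) → ends 32
m2 at 32 (size 1, align 1) → ends 33
pad 1 to align 2 for m8
m8 at 34 (size 26, align 2) → ends 60
m7 at 60 (size 1, align 1) → ends 61
pad 3 to align 4 for c
c at 64 (size 8, align 4) → ends 72
m13 at 72 (size 1, align 1) → ends 73
pad 3 to align 4 for m14
m14 at 76 (size 4, align 4) → ends 80
m12 at 80 (size 2, align 2) → ends 82
tail pad 2 to reach multiple of 4
total 84 bytes, alignment 4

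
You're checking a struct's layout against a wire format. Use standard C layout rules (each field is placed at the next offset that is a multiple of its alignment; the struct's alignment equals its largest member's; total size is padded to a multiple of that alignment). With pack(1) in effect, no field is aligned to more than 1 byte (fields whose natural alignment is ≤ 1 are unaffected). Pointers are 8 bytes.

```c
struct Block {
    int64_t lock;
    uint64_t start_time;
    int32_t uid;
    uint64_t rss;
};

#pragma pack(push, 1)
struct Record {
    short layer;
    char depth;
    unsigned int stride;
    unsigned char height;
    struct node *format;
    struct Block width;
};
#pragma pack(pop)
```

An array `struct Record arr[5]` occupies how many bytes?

240

Block: @0: lock [8B, align 8] → 8; @8: start_time [8B, align 8] → 16; @16: uid [4B, align 4] → 20; +4 pad (align 8); @24: rss [8B, align 8] → 32; size 32, align 8
@0: layer [2B, align 1] → 2
@2: depth [1B, align 1] → 3
@3: stride [4B, align 1] → 7
@7: height [1B, align 1] → 8
@8: format [8B, align 1] → 16
@16: width [32B, align 1] → 48
size 48, align 1
array of 5: 5 × 48 = 240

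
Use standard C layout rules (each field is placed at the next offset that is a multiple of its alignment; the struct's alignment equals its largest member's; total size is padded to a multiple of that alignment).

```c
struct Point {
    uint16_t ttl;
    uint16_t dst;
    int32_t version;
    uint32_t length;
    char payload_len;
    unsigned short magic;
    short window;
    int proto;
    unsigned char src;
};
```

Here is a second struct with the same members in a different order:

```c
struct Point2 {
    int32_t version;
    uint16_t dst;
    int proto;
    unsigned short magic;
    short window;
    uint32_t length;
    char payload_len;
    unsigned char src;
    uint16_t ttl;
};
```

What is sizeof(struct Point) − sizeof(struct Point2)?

4

ttl at 0 (size 2, align 2) → ends 2
dst at 2 (size 2, align 2) → ends 4
version at 4 (size 4, align 4) → ends 8
length at 8 (size 4, align 4) → ends 12
payload_len at 12 (size 1, align 1) → ends 13
pad 1 to align 2 for magic
magic at 14 (size 2, align 2) → ends 16
window at 16 (size 2, align 2) → ends 18
pad 2 to align 4 for proto
proto at 20 (size 4, align 4) → ends 24
src at 24 (size 1, align 1) → ends 25
tail pad 3 to reach multiple of 4
total 28 bytes, alignment 4
— Point2 —
version at 0 (size 4, align 4) → ends 4
dst at 4 (size 2, align 2) → ends 6
pad 2 to align 4 for proto
proto at 8 (size 4, align 4) → ends 12
magic at 12 (size 2, align 2) → ends 14
window at 14 (size 2, align 2) → ends 16
length at 16 (size 4, align 4) → ends 20
payload_len at 20 (size 1, align 1) → ends 21
src at 21 (size 1, align 1) → ends 22
ttl at 22 (size 2, align 2) → ends 24
total 24 bytes, alignment 4
28 − 24 = 4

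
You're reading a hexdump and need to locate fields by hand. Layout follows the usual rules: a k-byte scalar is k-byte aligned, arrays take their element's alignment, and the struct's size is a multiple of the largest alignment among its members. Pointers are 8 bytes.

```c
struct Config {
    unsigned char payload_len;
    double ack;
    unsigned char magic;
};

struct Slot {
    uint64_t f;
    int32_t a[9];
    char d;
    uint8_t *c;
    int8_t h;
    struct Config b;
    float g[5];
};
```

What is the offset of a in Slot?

8

Config: payload_len at 0 (size 1, align 1) → ends 1; pad 7 to align 8 for ack; ack at 8 (size 8, align 8) → ends 16; magic at 16 (size 1, align 1) → ends 17; tail pad 7 to reach multiple of 8; total 24 bytes, alignment 8
f at 0 (size 8, align 8) → ends 8
a at 8 (size 36, align 4) → ends 44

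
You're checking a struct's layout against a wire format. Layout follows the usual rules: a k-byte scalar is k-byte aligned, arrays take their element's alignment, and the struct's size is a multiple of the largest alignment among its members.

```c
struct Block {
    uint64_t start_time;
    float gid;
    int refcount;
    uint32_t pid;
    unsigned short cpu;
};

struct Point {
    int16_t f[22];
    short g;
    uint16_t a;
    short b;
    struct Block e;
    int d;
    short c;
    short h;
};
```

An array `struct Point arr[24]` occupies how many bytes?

2112

Block: 0..8  start_time  (8B, 8-aligned); 8..12  gid  (4B, 4-aligned); 12..16  refcount  (4B, 4-aligned); 16..20  pid  (4B, 4-aligned); 20..22  cpu  (2B, 2-aligned); 22..24  -- tail padding (2B); sizeof = 24, alignof = 8
0..44  f  (44B, 2-aligned)
44..46  g  (2B, 2-aligned)
46..48  a  (2B, 2-aligned)
48..50  b  (2B, 2-aligned)
50..56  -- padding (6B)
56..80  e  (24B, 8-aligned)
80..84  d  (4B, 4-aligned)
84..86  c  (2B, 2-aligned)
86..88  h  (2B, 2-aligned)
sizeof = 88, alignof = 8
array of 24: 24 × 88 = 2112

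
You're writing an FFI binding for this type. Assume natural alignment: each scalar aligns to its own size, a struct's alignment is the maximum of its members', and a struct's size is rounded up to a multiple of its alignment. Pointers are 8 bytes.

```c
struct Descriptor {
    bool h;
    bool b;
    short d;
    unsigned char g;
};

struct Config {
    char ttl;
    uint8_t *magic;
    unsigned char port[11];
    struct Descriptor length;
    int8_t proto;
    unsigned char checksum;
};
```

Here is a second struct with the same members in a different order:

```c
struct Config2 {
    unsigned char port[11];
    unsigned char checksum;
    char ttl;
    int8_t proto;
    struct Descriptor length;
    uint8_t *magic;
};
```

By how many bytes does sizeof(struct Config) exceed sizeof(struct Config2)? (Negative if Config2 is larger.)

8

Descriptor: 0..1  h  (1B, 1-aligned); 1..2  b  (1B, 1-aligned); 2..4  d  (2B, 2-aligned); 4..5  g  (1B, 1-aligned); 5..6  -- tail padding (1B); sizeof = 6, alignof = 2
0..1  ttl  (1B, 1-aligned)
1..8  -- padding (7B)
8..16  magic  (8B, 8-aligned)
16..27  port  (11B, 1-aligned)
27..28  -- padding (1B)
28..34  length  (6B, 2-aligned)
34..35  proto  (1B, 1-aligned)
35..36  checksum  (1B, 1-aligned)
36..40  -- tail padding (4B)
sizeof = 40, alignof = 8
— Config2 —
0..11  port  (11B, 1-aligned)
11..12  checksum  (1B, 1-aligned)
12..13  ttl  (1B, 1-aligned)
13..14  proto  (1B, 1-aligned)
14..20  length  (6B, 2-aligned)
20..24  -- padding (4B)
24..32  magic  (8B, 8-aligned)
sizeof = 32, alignof = 8
40 − 32 = 8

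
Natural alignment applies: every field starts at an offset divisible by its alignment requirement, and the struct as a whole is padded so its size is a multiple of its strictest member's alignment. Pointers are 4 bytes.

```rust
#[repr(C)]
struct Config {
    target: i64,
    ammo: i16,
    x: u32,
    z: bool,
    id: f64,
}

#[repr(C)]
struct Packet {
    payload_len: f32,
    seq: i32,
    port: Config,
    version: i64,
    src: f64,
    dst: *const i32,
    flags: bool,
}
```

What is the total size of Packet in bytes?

64 bytes

Config: 0..8  target  (8B, 8-aligned); 8..10  ammo  (2B, 2-aligned); 10..12  -- padding (2B); 12..16  x  (4B, 4-aligned); 16..17  z  (1B, 1-aligned); 17..24  -- padding (7B); 24..32  id  (8B, 8-aligned); sizeof = 32, alignof = 8
0..4  payload_len  (4B, 4-aligned)
4..8  seq  (4B, 4-aligned)
8..40  port  (32B, 8-aligned)
40..48  version  (8B, 8-aligned)
48..56  src  (8B, 8-aligned)
56..60  dst  (4B, 4-aligned)
60..61  flags  (1B, 1-aligned)
61..64  -- tail padding (3B)
sizeof = 64, alignof = 8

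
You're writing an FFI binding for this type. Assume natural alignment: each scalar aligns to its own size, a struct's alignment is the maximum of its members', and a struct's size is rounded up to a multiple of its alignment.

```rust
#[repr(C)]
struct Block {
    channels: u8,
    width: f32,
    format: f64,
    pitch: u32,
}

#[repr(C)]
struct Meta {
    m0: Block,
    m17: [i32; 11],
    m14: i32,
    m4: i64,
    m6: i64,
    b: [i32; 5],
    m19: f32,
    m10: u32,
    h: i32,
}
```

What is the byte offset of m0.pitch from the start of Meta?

Block: 0..1  channels  (1B, 1-aligned); 1..4  -- padding (3B); 4..8  width  (4B, 4-aligned); 8..16  format  (8B, 8-aligned); 16..20  pitch  (4B, 4-aligned); 20..24  -- tail padding (4B); sizeof = 24, alignof = 8
0..24  m0  (24B, 8-aligned)
within Block: pitch at 16
0 + 16 = 16

16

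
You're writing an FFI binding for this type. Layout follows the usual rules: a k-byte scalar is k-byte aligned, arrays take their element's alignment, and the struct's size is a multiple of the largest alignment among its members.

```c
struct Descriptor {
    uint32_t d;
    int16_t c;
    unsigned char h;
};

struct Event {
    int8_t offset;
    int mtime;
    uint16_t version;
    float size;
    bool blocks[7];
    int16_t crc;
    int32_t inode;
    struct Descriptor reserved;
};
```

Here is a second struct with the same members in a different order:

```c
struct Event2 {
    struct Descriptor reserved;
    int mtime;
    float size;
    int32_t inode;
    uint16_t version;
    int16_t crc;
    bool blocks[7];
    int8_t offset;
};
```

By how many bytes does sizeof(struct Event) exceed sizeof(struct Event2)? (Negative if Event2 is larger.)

8

Descriptor: @0: d [4B, align 4] → 4; @4: c [2B, align 2] → 6; @6: h [1B, align 1] → 7; +1 tail pad (align 4); size 8, align 4
@0: offset [1B, align 1] → 1
+3 pad (align 4)
@4: mtime [4B, align 4] → 8
@8: version [2B, align 2] → 10
+2 pad (align 4)
@12: size [4B, align 4] → 16
@16: blocks [7B, align 1] → 23
+1 pad (align 2)
@24: crc [2B, align 2] → 26
+2 pad (align 4)
@28: inode [4B, align 4] → 32
@32: reserved [8B, align 4] → 40
size 40, align 4
— Event2 —
@0: reserved [8B, align 4] → 8
@8: mtime [4B, align 4] → 12
@12: size [4B, align 4] → 16
@16: inode [4B, align 4] → 20
@20: version [2B, align 2] → 22
@22: crc [2B, align 2] → 24
@24: blocks [7B, align 1] → 31
@31: offset [1B, align 1] → 32
size 32, align 4
40 − 32 = 8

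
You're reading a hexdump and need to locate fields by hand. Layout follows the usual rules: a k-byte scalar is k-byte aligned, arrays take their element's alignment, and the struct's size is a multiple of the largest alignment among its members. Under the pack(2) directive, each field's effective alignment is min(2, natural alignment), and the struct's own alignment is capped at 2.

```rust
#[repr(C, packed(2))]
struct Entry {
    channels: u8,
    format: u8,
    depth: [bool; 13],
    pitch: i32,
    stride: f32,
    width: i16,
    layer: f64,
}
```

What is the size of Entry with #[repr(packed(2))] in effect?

channels at 0 (size 1, align 1) → ends 1
format at 1 (size 1, align 1) → ends 2
depth at 2 (size 13, align 1) → ends 15
pad 1 to align 2 for pitch
pitch at 16 (size 4, align 2) → ends 20
stride at 20 (size 4, align 2) → ends 24
width at 24 (size 2, align 2) → ends 26
layer at 26 (size 8, align 2) → ends 34
total 34 bytes, alignment 2

34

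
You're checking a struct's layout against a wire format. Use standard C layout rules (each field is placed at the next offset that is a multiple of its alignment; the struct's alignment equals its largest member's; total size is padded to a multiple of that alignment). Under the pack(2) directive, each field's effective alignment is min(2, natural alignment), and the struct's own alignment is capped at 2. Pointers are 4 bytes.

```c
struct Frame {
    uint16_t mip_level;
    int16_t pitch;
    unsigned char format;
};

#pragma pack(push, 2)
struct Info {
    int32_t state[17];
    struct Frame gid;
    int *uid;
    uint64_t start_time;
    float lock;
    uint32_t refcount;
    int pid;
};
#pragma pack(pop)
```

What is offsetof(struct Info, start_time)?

78

Frame: @0: mip_level [2B, align 2] → 2; @2: pitch [2B, align 2] → 4; @4: format [1B, align 1] → 5; +1 tail pad (align 2); size 6, align 2
@0: state [68B, align 2] → 68
@68: gid [6B, align 2] → 74
@74: uid [4B, align 2] → 78
@78: start_time [8B, align 2] → 86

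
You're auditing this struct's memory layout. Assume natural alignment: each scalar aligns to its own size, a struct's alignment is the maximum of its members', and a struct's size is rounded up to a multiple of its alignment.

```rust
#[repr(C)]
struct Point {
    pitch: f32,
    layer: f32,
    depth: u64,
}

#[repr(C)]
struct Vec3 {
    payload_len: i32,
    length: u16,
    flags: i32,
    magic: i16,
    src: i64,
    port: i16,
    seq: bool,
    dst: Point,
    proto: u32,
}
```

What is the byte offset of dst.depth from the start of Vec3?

40

Point: 0..4  pitch  (4B, 4-aligned); 4..8  layer  (4B, 4-aligned); 8..16  depth  (8B, 8-aligned); sizeof = 16, alignof = 8
0..4  payload_len  (4B, 4-aligned)
4..6  length  (2B, 2-aligned)
6..8  -- padding (2B)
8..12  flags  (4B, 4-aligned)
12..14  magic  (2B, 2-aligned)
14..16  -- padding (2B)
16..24  src  (8B, 8-aligned)
24..26  port  (2B, 2-aligned)
26..27  seq  (1B, 1-aligned)
27..32  -- padding (5B)
32..48  dst  (16B, 8-aligned)
within Point: depth at 8
32 + 8 = 40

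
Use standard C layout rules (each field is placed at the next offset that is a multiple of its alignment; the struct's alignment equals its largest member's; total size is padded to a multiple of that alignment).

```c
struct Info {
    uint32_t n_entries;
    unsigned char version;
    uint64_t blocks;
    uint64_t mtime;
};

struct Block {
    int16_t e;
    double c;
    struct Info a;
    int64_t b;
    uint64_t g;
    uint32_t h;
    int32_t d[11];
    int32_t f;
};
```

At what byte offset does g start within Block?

48

Info: @0: n_entries [4B, align 4] → 4; @4: version [1B, align 1] → 5; +3 pad (align 8); @8: blocks [8B, align 8] → 16; @16: mtime [8B, align 8] → 24; size 24, align 8
@0: e [2B, align 2] → 2
+6 pad (align 8)
@8: c [8B, align 8] → 16
@16: a [24B, align 8] → 40
@40: b [8B, align 8] → 48
@48: g [8B, align 8] → 56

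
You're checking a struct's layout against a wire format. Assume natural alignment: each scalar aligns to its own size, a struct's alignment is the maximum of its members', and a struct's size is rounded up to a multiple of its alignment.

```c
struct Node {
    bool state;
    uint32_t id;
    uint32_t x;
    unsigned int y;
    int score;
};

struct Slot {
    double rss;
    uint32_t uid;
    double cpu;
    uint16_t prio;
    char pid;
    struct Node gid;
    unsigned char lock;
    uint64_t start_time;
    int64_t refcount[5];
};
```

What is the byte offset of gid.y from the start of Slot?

Node: 0..1  state  (1B, 1-aligned); 1..4  -- padding (3B); 4..8  id  (4B, 4-aligned); 8..12  x  (4B, 4-aligned); 12..16  y  (4B, 4-aligned); 16..20  score  (4B, 4-aligned); sizeof = 20, alignof = 4
0..8  rss  (8B, 8-aligned)
8..12  uid  (4B, 4-aligned)
12..16  -- padding (4B)
16..24  cpu  (8B, 8-aligned)
24..26  prio  (2B, 2-aligned)
26..27  pid  (1B, 1-aligned)
27..28  -- padding (1B)
28..48  gid  (20B, 4-aligned)
within Node: y at 12
28 + 12 = 40

40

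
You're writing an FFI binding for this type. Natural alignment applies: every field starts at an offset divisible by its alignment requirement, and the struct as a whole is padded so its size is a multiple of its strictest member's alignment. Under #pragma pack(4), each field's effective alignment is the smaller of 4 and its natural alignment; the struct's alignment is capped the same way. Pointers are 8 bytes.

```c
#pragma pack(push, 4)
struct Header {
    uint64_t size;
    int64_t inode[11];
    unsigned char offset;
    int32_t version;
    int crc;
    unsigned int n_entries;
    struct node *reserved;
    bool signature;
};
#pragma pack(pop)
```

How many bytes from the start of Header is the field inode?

8

@0: size [8B, align 4] → 8
@8: inode [88B, align 4] → 96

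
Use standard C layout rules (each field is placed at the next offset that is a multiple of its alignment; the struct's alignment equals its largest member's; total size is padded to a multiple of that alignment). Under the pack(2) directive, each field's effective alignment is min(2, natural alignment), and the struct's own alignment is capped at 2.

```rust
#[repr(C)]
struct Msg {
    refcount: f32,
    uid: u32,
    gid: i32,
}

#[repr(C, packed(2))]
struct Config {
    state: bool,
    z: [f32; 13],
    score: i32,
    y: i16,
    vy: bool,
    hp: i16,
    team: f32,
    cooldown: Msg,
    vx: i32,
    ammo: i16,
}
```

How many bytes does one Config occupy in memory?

86 bytes

Msg: 0..4  refcount  (4B, 4-aligned); 4..8  uid  (4B, 4-aligned); 8..12  gid  (4B, 4-aligned); sizeof = 12, alignof = 4
0..1  state  (1B, 1-aligned)
1..2  -- padding (1B)
2..54  z  (52B, 2-aligned)
54..58  score  (4B, 2-aligned)
58..60  y  (2B, 2-aligned)
60..61  vy  (1B, 1-aligned)
61..62  -- padding (1B)
62..64  hp  (2B, 2-aligned)
64..68  team  (4B, 2-aligned)
68..80  cooldown  (12B, 2-aligned)
80..84  vx  (4B, 2-aligned)
84..86  ammo  (2B, 2-aligned)
sizeof = 86, alignof = 2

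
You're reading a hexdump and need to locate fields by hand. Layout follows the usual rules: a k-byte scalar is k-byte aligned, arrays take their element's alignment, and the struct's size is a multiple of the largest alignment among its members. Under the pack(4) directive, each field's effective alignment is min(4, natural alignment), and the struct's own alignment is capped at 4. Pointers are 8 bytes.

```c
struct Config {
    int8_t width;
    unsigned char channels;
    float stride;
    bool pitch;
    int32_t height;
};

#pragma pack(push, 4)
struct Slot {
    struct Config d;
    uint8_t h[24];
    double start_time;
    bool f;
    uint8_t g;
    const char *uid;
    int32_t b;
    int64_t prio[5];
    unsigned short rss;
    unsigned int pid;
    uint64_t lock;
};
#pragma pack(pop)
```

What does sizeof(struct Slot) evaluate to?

Config: 0..1  width  (1B, 1-aligned); 1..2  channels  (1B, 1-aligned); 2..4  -- padding (2B); 4..8  stride  (4B, 4-aligned); 8..9  pitch  (1B, 1-aligned); 9..12  -- padding (3B); 12..16  height  (4B, 4-aligned); sizeof = 16, alignof = 4
0..16  d  (16B, 4-aligned)
16..40  h  (24B, 1-aligned)
40..48  start_time  (8B, 4-aligned)
48..49  f  (1B, 1-aligned)
49..50  g  (1B, 1-aligned)
50..52  -- padding (2B)
52..60  uid  (8B, 4-aligned)
60..64  b  (4B, 4-aligned)
64..104  prio  (40B, 4-aligned)
104..106  rss  (2B, 2-aligned)
106..108  -- padding (2B)
108..112  pid  (4B, 4-aligned)
112..120  lock  (8B, 4-aligned)
sizeof = 120, alignof = 4

120 bytes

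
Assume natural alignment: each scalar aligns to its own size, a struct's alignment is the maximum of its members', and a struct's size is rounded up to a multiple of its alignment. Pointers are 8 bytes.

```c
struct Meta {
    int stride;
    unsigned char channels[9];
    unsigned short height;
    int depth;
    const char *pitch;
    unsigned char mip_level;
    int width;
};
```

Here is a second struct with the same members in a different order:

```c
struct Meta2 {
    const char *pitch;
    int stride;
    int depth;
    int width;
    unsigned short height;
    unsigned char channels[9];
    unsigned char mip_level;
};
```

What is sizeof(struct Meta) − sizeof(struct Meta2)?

0..4  stride  (4B, 4-aligned)
4..13  channels  (9B, 1-aligned)
13..14  -- padding (1B)
14..16  height  (2B, 2-aligned)
16..20  depth  (4B, 4-aligned)
20..24  -- padding (4B)
24..32  pitch  (8B, 8-aligned)
32..33  mip_level  (1B, 1-aligned)
33..36  -- padding (3B)
36..40  width  (4B, 4-aligned)
sizeof = 40, alignof = 8
— Meta2 —
0..8  pitch  (8B, 8-aligned)
8..12  stride  (4B, 4-aligned)
12..16  depth  (4B, 4-aligned)
16..20  width  (4B, 4-aligned)
20..22  height  (2B, 2-aligned)
22..31  channels  (9B, 1-aligned)
31..32  mip_level  (1B, 1-aligned)
sizeof = 32, alignof = 8
40 − 32 = 8

8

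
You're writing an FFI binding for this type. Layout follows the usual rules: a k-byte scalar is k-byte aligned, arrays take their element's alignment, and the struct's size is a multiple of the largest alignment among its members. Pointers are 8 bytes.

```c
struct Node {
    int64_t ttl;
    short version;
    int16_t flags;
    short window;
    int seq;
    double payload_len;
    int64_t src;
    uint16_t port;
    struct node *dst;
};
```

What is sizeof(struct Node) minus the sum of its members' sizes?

ttl at 0 (size 8, align 8) → ends 8
version at 8 (size 2, align 2) → ends 10
flags at 10 (size 2, align 2) → ends 12
window at 12 (size 2, align 2) → ends 14
pad 2 to align 4 for seq
seq at 16 (size 4, align 4) → ends 20
pad 4 to align 8 for payload_len
payload_len at 24 (size 8, align 8) → ends 32
src at 32 (size 8, align 8) → ends 40
port at 40 (size 2, align 2) → ends 42
pad 6 to align 8 for dst
dst at 48 (size 8, align 8) → ends 56
total 56 bytes, alignment 8
data bytes 44, size 56 → padding 12

12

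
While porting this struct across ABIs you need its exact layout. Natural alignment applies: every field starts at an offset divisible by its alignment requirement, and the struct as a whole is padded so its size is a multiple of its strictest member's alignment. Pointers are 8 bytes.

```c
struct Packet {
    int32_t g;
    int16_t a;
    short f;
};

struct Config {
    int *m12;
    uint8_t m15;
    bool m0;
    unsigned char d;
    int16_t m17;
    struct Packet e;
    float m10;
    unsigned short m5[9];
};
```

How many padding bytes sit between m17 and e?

Packet: @0: g [4B, align 4] → 4; @4: a [2B, align 2] → 6; @6: f [2B, align 2] → 8; size 8, align 4
@0: m12 [8B, align 8] → 8
@8: m15 [1B, align 1] → 9
@9: m0 [1B, align 1] → 10
@10: d [1B, align 1] → 11
+1 pad (align 2)
@12: m17 [2B, align 2] → 14
+2 pad (align 4)
@16: e [8B, align 4] → 24

2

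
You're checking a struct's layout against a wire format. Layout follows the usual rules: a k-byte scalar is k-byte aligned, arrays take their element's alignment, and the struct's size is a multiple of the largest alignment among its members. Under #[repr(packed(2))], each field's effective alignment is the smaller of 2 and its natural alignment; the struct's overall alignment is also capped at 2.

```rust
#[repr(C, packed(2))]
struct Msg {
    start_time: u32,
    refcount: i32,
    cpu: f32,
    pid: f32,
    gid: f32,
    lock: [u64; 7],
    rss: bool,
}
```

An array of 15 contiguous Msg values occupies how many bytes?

0..4  start_time  (4B, 2-aligned)
4..8  refcount  (4B, 2-aligned)
8..12  cpu  (4B, 2-aligned)
12..16  pid  (4B, 2-aligned)
16..20  gid  (4B, 2-aligned)
20..76  lock  (56B, 2-aligned)
76..77  rss  (1B, 1-aligned)
77..78  -- tail padding (1B)
sizeof = 78, alignof = 2
array of 15: 15 × 78 = 1170

1170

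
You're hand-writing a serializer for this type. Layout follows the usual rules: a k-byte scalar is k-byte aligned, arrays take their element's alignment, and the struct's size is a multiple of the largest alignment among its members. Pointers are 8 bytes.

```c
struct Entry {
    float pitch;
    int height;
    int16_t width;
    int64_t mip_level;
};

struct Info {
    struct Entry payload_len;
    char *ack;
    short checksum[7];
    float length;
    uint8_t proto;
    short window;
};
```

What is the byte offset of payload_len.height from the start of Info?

Entry: @0: pitch [4B, align 4] → 4; @4: height [4B, align 4] → 8; @8: width [2B, align 2] → 10; +6 pad (align 8); @16: mip_level [8B, align 8] → 24; size 24, align 8
@0: payload_len [24B, align 8] → 24
within Entry: height at 4
0 + 4 = 4

4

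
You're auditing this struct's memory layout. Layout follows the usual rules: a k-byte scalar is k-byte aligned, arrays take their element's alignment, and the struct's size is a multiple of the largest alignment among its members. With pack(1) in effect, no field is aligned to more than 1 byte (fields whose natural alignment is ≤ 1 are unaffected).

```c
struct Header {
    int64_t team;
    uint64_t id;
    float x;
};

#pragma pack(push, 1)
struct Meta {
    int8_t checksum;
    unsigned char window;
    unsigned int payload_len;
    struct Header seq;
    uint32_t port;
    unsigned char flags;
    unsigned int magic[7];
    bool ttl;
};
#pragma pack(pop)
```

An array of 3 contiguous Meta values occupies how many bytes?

Header: 0..8  team  (8B, 8-aligned); 8..16  id  (8B, 8-aligned); 16..20  x  (4B, 4-aligned); 20..24  -- tail padding (4B); sizeof = 24, alignof = 8
0..1  checksum  (1B, 1-aligned)
1..2  window  (1B, 1-aligned)
2..6  payload_len  (4B, 1-aligned)
6..30  seq  (24B, 1-aligned)
30..34  port  (4B, 1-aligned)
34..35  flags  (1B, 1-aligned)
35..63  magic  (28B, 1-aligned)
63..64  ttl  (1B, 1-aligned)
sizeof = 64, alignof = 1
array of 3: 3 × 64 = 192

192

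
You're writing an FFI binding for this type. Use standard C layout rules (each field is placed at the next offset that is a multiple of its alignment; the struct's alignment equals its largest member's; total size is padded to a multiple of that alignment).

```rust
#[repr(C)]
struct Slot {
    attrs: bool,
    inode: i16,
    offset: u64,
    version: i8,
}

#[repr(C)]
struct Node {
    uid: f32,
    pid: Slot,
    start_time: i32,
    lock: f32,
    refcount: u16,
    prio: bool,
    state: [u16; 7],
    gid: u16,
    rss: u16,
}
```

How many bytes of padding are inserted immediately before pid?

Slot: 0..1  attrs  (1B, 1-aligned); 1..2  -- padding (1B); 2..4  inode  (2B, 2-aligned); 4..8  -- padding (4B); 8..16  offset  (8B, 8-aligned); 16..17  version  (1B, 1-aligned); 17..24  -- tail padding (7B); sizeof = 24, alignof = 8
0..4  uid  (4B, 4-aligned)
4..8  -- padding (4B)
8..32  pid  (24B, 8-aligned)

4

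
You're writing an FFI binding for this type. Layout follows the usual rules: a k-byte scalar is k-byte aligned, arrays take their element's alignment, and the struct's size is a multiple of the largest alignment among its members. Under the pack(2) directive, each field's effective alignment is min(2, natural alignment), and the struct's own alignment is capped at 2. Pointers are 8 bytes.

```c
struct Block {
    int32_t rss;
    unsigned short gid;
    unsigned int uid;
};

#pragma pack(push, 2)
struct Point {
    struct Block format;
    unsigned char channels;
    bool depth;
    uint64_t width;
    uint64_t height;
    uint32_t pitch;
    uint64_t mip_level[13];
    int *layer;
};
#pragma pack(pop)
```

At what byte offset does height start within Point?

22

Block: 0..4  rss  (4B, 4-aligned); 4..6  gid  (2B, 2-aligned); 6..8  -- padding (2B); 8..12  uid  (4B, 4-aligned); sizeof = 12, alignof = 4
0..12  format  (12B, 2-aligned)
12..13  channels  (1B, 1-aligned)
13..14  depth  (1B, 1-aligned)
14..22  width  (8B, 2-aligned)
22..30  height  (8B, 2-aligned)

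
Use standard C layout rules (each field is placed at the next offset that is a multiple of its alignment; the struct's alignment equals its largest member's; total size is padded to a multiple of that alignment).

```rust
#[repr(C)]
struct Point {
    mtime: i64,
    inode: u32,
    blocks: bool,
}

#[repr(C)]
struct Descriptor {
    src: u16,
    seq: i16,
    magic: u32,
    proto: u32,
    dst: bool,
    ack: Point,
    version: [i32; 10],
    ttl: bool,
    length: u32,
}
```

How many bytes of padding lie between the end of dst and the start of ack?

Point: 0..8  mtime  (8B, 8-aligned); 8..12  inode  (4B, 4-aligned); 12..13  blocks  (1B, 1-aligned); 13..16  -- tail padding (3B); sizeof = 16, alignof = 8
0..2  src  (2B, 2-aligned)
2..4  seq  (2B, 2-aligned)
4..8  magic  (4B, 4-aligned)
8..12  proto  (4B, 4-aligned)
12..13  dst  (1B, 1-aligned)
13..16  -- padding (3B)
16..32  ack  (16B, 8-aligned)

3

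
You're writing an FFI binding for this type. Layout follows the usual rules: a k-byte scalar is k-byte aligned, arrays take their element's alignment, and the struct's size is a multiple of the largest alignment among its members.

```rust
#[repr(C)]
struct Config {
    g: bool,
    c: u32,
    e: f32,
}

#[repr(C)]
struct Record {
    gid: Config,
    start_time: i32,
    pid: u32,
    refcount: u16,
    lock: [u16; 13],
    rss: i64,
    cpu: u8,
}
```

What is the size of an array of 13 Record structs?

Config: g at 0 (size 1, align 1) → ends 1; pad 3 to align 4 for c; c at 4 (size 4, align 4) → ends 8; e at 8 (size 4, align 4) → ends 12; total 12 bytes, alignment 4
gid at 0 (size 12, align 4) → ends 12
start_time at 12 (size 4, align 4) → ends 16
pid at 16 (size 4, align 4) → ends 20
refcount at 20 (size 2, align 2) → ends 22
lock at 22 (size 26, align 2) → ends 48
rss at 48 (size 8, align 8) → ends 56
cpu at 56 (size 1, align 1) → ends 57
tail pad 7 to reach multiple of 8
total 64 bytes, alignment 8
array of 13: 13 × 64 = 832

832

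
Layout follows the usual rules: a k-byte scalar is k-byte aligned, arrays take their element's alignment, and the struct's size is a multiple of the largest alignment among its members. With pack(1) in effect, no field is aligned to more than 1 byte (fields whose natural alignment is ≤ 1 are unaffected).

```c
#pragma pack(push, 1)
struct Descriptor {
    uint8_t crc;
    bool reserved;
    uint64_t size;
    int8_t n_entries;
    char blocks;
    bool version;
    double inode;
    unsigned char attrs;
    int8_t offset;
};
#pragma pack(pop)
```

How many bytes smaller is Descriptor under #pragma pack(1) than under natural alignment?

natural layout:
  0..1  crc  (1B, 1-aligned)
  1..2  reserved  (1B, 1-aligned)
  2..8  -- padding (6B)
  8..16  size  (8B, 8-aligned)
  16..17  n_entries  (1B, 1-aligned)
  17..18  blocks  (1B, 1-aligned)
  18..19  version  (1B, 1-aligned)
  19..24  -- padding (5B)
  24..32  inode  (8B, 8-aligned)
  32..33  attrs  (1B, 1-aligned)
  33..34  offset  (1B, 1-aligned)
  34..40  -- tail padding (6B)
  sizeof = 40, alignof = 8
packed(1) layout:
  0..1  crc  (1B, 1-aligned)
  1..2  reserved  (1B, 1-aligned)
  2..10  size  (8B, 1-aligned)
  10..11  n_entries  (1B, 1-aligned)
  11..12  blocks  (1B, 1-aligned)
  12..13  version  (1B, 1-aligned)
  13..21  inode  (8B, 1-aligned)
  21..22  attrs  (1B, 1-aligned)
  22..23  offset  (1B, 1-aligned)
  sizeof = 23, alignof = 1
40 − 23 = 17

17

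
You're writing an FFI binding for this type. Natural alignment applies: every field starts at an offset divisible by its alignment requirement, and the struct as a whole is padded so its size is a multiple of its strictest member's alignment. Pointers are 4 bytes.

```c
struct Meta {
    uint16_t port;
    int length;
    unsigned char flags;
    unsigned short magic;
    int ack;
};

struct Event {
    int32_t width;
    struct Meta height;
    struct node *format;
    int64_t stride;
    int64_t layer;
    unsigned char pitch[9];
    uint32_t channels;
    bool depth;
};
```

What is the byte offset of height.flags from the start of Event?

12

Meta: port at 0 (size 2, align 2) → ends 2; pad 2 to align 4 for length; length at 4 (size 4, align 4) → ends 8; flags at 8 (size 1, align 1) → ends 9; pad 1 to align 2 for magic; magic at 10 (size 2, align 2) → ends 12; ack at 12 (size 4, align 4) → ends 16; total 16 bytes, alignment 4
width at 0 (size 4, align 4) → ends 4
height at 4 (size 16, align 4) → ends 20
within Meta: flags at 8
4 + 8 = 12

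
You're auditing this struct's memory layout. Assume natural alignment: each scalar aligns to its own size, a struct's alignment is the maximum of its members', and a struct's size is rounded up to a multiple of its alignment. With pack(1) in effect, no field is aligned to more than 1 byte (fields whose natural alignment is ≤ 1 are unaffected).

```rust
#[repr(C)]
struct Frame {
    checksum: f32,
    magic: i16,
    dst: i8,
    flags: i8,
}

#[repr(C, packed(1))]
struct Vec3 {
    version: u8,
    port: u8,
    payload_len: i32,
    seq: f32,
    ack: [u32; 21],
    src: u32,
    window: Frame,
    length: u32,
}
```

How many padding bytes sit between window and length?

Frame: 0..4  checksum  (4B, 4-aligned); 4..6  magic  (2B, 2-aligned); 6..7  dst  (1B, 1-aligned); 7..8  flags  (1B, 1-aligned); sizeof = 8, alignof = 4
0..1  version  (1B, 1-aligned)
1..2  port  (1B, 1-aligned)
2..6  payload_len  (4B, 1-aligned)
6..10  seq  (4B, 1-aligned)
10..94  ack  (84B, 1-aligned)
94..98  src  (4B, 1-aligned)
98..106  window  (8B, 1-aligned)
106..110  length  (4B, 1-aligned)

0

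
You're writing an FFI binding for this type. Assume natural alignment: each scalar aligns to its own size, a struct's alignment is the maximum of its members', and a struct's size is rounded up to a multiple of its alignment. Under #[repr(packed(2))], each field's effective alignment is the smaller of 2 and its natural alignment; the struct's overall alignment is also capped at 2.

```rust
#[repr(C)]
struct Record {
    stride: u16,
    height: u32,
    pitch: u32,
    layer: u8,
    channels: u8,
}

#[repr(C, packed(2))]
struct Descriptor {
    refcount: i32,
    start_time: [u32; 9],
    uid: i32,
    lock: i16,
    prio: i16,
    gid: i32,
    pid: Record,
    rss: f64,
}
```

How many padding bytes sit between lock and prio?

0

Record: stride at 0 (size 2, align 2) → ends 2; pad 2 to align 4 for height; height at 4 (size 4, align 4) → ends 8; pitch at 8 (size 4, align 4) → ends 12; layer at 12 (size 1, align 1) → ends 13; channels at 13 (size 1, align 1) → ends 14; tail pad 2 to reach multiple of 4; total 16 bytes, alignment 4
refcount at 0 (size 4, align 2) → ends 4
start_time at 4 (size 36, align 2) → ends 40
uid at 40 (size 4, align 2) → ends 44
lock at 44 (size 2, align 2) → ends 46
prio at 46 (size 2, align 2) → ends 48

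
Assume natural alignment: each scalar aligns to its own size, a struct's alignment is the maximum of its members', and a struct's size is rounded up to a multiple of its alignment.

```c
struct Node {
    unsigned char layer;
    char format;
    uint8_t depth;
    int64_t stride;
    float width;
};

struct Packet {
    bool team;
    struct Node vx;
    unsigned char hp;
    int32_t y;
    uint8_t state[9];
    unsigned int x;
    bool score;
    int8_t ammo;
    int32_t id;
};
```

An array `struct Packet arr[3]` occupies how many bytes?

Node: layer at 0 (size 1, align 1) → ends 1; format at 1 (size 1, align 1) → ends 2; depth at 2 (size 1, align 1) → ends 3; pad 5 to align 8 for stride; stride at 8 (size 8, align 8) → ends 16; width at 16 (size 4, align 4) → ends 20; tail pad 4 to reach multiple of 8; total 24 bytes, alignment 8
team at 0 (size 1, align 1) → ends 1
pad 7 to align 8 for vx
vx at 8 (size 24, align 8) → ends 32
hp at 32 (size 1, align 1) → ends 33
pad 3 to align 4 for y
y at 36 (size 4, align 4) → ends 40
state at 40 (size 9, align 1) → ends 49
pad 3 to align 4 for x
x at 52 (size 4, align 4) → ends 56
score at 56 (size 1, align 1) → ends 57
ammo at 57 (size 1, align 1) → ends 58
pad 2 to align 4 for id
id at 60 (size 4, align 4) → ends 64
total 64 bytes, alignment 8
array of 3: 3 × 64 = 192

192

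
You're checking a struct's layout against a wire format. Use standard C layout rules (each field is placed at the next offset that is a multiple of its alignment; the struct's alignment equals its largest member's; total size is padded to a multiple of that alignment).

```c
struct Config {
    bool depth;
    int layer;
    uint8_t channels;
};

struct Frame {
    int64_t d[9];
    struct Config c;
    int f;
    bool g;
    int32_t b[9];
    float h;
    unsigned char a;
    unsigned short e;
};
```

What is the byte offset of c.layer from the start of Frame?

Config: depth at 0 (size 1, align 1) → ends 1; pad 3 to align 4 for layer; layer at 4 (size 4, align 4) → ends 8; channels at 8 (size 1, align 1) → ends 9; tail pad 3 to reach multiple of 4; total 12 bytes, alignment 4
d at 0 (size 72, align 8) → ends 72
c at 72 (size 12, align 4) → ends 84
within Config: layer at 4
72 + 4 = 76

76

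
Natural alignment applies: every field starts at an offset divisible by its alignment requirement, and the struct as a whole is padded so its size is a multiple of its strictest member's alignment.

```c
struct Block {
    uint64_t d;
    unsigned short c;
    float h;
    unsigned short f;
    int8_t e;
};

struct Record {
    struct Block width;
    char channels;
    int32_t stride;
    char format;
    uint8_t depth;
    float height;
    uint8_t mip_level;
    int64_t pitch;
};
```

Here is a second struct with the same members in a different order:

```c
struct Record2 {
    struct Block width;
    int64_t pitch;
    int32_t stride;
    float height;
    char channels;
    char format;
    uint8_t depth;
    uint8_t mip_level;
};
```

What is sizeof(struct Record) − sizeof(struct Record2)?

8

Block: d at 0 (size 8, align 8) → ends 8; c at 8 (size 2, align 2) → ends 10; pad 2 to align 4 for h; h at 12 (size 4, align 4) → ends 16; f at 16 (size 2, align 2) → ends 18; e at 18 (size 1, align 1) → ends 19; tail pad 5 to reach multiple of 8; total 24 bytes, alignment 8
width at 0 (size 24, align 8) → ends 24
channels at 24 (size 1, align 1) → ends 25
pad 3 to align 4 for stride
stride at 28 (size 4, align 4) → ends 32
format at 32 (size 1, align 1) → ends 33
depth at 33 (size 1, align 1) → ends 34
pad 2 to align 4 for height
height at 36 (size 4, align 4) → ends 40
mip_level at 40 (size 1, align 1) → ends 41
pad 7 to align 8 for pitch
pitch at 48 (size 8, align 8) → ends 56
total 56 bytes, alignment 8
— Record2 —
width at 0 (size 24, align 8) → ends 24
pitch at 24 (size 8, align 8) → ends 32
stride at 32 (size 4, align 4) → ends 36
height at 36 (size 4, align 4) → ends 40
channels at 40 (size 1, align 1) → ends 41
format at 41 (size 1, align 1) → ends 42
depth at 42 (size 1, align 1) → ends 43
mip_level at 43 (size 1, align 1) → ends 44
tail pad 4 to reach multiple of 8
total 48 bytes, alignment 8
56 − 48 = 8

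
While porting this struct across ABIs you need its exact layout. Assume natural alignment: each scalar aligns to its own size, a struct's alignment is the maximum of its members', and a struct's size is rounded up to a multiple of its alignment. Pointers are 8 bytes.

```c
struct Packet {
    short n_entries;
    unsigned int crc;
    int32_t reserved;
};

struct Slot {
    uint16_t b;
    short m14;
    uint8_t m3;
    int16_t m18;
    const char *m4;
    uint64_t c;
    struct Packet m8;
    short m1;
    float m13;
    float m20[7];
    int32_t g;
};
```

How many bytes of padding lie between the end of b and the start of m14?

Packet: n_entries at 0 (size 2, align 2) → ends 2; pad 2 to align 4 for crc; crc at 4 (size 4, align 4) → ends 8; reserved at 8 (size 4, align 4) → ends 12; total 12 bytes, alignment 4
b at 0 (size 2, align 2) → ends 2
m14 at 2 (size 2, align 2) → ends 4

0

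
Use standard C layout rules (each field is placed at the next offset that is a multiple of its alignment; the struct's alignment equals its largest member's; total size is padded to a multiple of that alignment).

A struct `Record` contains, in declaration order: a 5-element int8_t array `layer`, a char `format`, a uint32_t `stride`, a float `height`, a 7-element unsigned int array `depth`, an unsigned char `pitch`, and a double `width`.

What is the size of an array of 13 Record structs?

728

0..5  layer  (5B, 1-aligned)
5..6  format  (1B, 1-aligned)
6..8  -- padding (2B)
8..12  stride  (4B, 4-aligned)
12..16  height  (4B, 4-aligned)
16..44  depth  (28B, 4-aligned)
44..45  pitch  (1B, 1-aligned)
45..48  -- padding (3B)
48..56  width  (8B, 8-aligned)
sizeof = 56, alignof = 8
array of 13: 13 × 56 = 728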